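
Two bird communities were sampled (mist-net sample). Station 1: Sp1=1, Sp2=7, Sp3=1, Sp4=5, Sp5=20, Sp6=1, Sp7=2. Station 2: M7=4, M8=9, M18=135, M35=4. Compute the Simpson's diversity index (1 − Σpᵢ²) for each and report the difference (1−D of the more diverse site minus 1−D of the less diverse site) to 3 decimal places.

Station 1: N=37, proportions 0.027027, 0.189189, 0.027027, 0.135135, 0.540541, 0.027027, 0.054054, giving 1−D = 0.648649 (working shown to 6 dp, full precision carried).
Station 2: N=152, proportions 0.026316, 0.059211, 0.888158, 0.026316, giving 1−D = 0.206285.
Difference = |0.648649 − 0.206285| = 0.442364, i.e. 0.442 to 3 decimal places.

0.442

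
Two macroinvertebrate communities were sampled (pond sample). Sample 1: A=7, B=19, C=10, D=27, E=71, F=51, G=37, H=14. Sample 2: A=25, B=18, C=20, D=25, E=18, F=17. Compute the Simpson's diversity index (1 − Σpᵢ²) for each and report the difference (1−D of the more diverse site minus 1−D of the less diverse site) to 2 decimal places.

Sample 1: N=236, proportions 0.0297, 0.0805, 0.0424, 0.1144, 0.3008, 0.2161, 0.1568, 0.0593, giving 1−D = 0.8124 (working shown to 4 dp, full precision carried).
Sample 2: N=123, proportions 0.2033, 0.1463, 0.1626, 0.2033, 0.1463, 0.1382, giving 1−D = 0.8290.
Difference = |0.8124 − 0.8290| = 0.0166, i.e. 0.02 to 2 decimal places.

0.02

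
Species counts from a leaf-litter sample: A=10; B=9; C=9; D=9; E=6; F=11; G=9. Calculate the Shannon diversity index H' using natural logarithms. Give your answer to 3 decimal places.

Total N = 10+9+9+9+6+11+9 = 63, so the proportions are 0.15873, 0.14286, 0.14286, 0.14286, 0.09524, 0.1746, 0.14286 (working shown to 5 dp, full precision carried).
Each pᵢ ln pᵢ term: 0.15873×(-1.84055)=-0.29215, 0.14286×(-1.94591)=-0.27799, 0.14286×(-1.94591)=-0.27799, 0.14286×(-1.94591)=-0.27799, 0.09524×(-2.35138)=-0.22394, 0.1746×(-1.74524)=-0.30472, 0.14286×(-1.94591)=-0.27799.
Sum = -1.93276, so H' = 1.933.

1.933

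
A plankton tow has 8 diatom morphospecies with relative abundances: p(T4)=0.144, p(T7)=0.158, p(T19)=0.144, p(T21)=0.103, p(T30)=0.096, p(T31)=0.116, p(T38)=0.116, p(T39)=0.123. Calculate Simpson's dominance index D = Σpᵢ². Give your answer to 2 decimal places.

D = 0.144² + 0.158² + 0.144² + 0.103² + 0.096² + 0.116² + 0.116² + 0.123² = 0.0207 + 0.0250 + 0.0207 + 0.0106 + 0.0092 + 0.0135 + 0.0135 + 0.0151 = 0.1283 (working shown to 4 dp, full precision carried).
To 2 decimal places, D = 0.13.

0.13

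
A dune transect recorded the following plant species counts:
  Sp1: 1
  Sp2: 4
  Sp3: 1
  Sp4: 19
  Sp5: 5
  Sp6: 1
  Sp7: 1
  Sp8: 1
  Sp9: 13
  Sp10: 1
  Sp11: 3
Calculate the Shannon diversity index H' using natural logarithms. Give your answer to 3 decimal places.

Total N = 1+4+1+19+5+1+1+1+13+1+3 = 50, so the proportions are 0.02, 0.08, 0.02, 0.38, 0.1, 0.02, 0.02, 0.02, 0.26, 0.02, 0.06 (working shown to 5 dp, full precision carried).
Each pᵢ ln pᵢ term: 0.02×(-3.91202)=-0.07824, 0.08×(-2.52573)=-0.20206, 0.02×(-3.91202)=-0.07824, 0.38×(-0.96758)=-0.36768, 0.1×(-2.30259)=-0.23026, 0.02×(-3.91202)=-0.07824, 0.02×(-3.91202)=-0.07824, 0.02×(-3.91202)=-0.07824, 0.26×(-1.34707)=-0.35024, 0.02×(-3.91202)=-0.07824, 0.06×(-2.81341)=-0.16880.
Sum = -1.78849, so H' = 1.788.

1.788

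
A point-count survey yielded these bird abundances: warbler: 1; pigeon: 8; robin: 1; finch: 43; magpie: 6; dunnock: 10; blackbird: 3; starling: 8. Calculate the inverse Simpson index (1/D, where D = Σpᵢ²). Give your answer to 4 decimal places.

Total N = 1+8+1+43+6+10+3+8 = 80, so the proportions are 0.0125, 0.1, 0.0125, 0.5375, 0.075, 0.125, 0.0375, 0.1 (working shown to 7 dp, full precision carried).
D = 0.0125² + 0.1² + 0.0125² + 0.5375² + 0.075² + 0.125² + 0.0375² + 0.1² = 0.0001563 + 0.0100000 + 0.0001563 + 0.2889062 + 0.0056250 + 0.0156250 + 0.0014062 + 0.0100000 = 0.3318750.
So 1/D = 3.013183, i.e. 3.0132 to 4 decimal places.

3.0132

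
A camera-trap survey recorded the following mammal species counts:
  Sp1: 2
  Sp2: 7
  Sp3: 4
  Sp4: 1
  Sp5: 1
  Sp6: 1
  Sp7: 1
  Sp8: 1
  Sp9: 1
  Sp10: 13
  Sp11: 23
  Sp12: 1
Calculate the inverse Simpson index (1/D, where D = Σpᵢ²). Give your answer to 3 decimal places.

Total N = 2+7+4+1+1+1+1+1+1+13+23+1 = 56, so the proportions are 0.0357143, 0.125, 0.0714286, 0.0178571, 0.0178571, 0.0178571, 0.0178571, 0.0178571, 0.0178571, 0.2321429, 0.4107143, 0.0178571 (working shown to 7 dp, full precision carried).
D = 0.0357143² + 0.125² + 0.0714286² + 0.0178571² + 0.0178571² + 0.0178571² + 0.0178571² + 0.0178571² + 0.0178571² + 0.2321429² + 0.4107143² + 0.0178571² = 0.0012755 + 0.0156250 + 0.0051020 + 0.0003189 + 0.0003189 + 0.0003189 + 0.0003189 + 0.0003189 + 0.0003189 + 0.0538903 + 0.1686862 + 0.0003189 = 0.2468112.
So 1/D = 4.05168, i.e. 4.052 to 3 decimal places.

4.052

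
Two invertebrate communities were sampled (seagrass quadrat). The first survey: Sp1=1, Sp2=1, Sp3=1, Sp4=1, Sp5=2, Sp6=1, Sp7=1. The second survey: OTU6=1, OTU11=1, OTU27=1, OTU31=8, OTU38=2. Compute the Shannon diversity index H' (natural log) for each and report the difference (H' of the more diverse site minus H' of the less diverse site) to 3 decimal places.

0.727

The first survey: N=8, proportions 0.125, 0.125, 0.125, 0.125, 0.25, 0.125, 0.125, giving H' = 1.90615475 (working shown to 8 dp, full precision carried).
The second survey: N=13, proportions 0.07692308, 0.07692308, 0.07692308, 0.61538462, 0.15384615, giving H' = 1.17865500.
Difference = |1.90615475 − 1.17865500| = 0.72749975, i.e. 0.727 to 3 decimal places.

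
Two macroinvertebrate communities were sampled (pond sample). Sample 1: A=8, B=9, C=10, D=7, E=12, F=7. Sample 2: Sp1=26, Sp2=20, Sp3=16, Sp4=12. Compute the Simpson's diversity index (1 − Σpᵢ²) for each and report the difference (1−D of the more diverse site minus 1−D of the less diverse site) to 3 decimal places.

0.096

Sample 1: N=53, proportions 0.15094, 0.16981, 0.18868, 0.13208, 0.22642, 0.13208, giving 1−D = 0.82663 (working shown to 5 dp, full precision carried).
Sample 2: N=74, proportions 0.35135, 0.27027, 0.21622, 0.16216, giving 1−D = 0.73046.
Difference = |0.82663 − 0.73046| = 0.09617, i.e. 0.096 to 3 decimal places.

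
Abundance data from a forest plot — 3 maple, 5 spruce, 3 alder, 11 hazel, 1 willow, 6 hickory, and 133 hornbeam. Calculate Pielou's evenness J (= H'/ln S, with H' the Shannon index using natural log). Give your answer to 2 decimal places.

0.39

Total N = 3+5+3+11+1+6+133 = 162, so the proportions are 0.0185, 0.0309, 0.0185, 0.0679, 0.0062, 0.037, 0.821 (working shown to 4 dp, full precision carried).
H' = −Σ pᵢ ln pᵢ = −((-0.0739) + (-0.1074) + (-0.0739) + (-0.1826) + (-0.0314) + (-0.1221) + (-0.1619)) = 0.7531.
With S = 7 species, ln S = 1.9459, so J = 0.7531/1.9459 = 0.3870, i.e. 0.39 to 2 decimal places.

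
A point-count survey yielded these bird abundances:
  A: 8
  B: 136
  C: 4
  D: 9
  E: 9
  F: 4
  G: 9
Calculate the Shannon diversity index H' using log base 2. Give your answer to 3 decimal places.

1.397

Total N = 8+136+4+9+9+4+9 = 179, so the proportions are 0.04469, 0.75978, 0.02235, 0.05028, 0.05028, 0.02235, 0.05028 (working shown to 5 dp, full precision carried).
Each pᵢ log₂ pᵢ term: 0.04469×(-4.48382)=-0.20039, 0.75978×(-0.39635)=-0.30114, 0.02235×(-5.48382)=-0.12254, 0.05028×(-4.31389)=-0.21690, 0.05028×(-4.31389)=-0.21690, 0.02235×(-5.48382)=-0.12254, 0.05028×(-4.31389)=-0.21690.
Sum = -1.39732, so H' = 1.397.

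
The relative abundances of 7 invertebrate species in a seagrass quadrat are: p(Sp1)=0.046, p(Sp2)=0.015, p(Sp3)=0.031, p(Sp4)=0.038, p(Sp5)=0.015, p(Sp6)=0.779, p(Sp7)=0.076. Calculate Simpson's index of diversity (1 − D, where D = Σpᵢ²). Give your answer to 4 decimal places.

D = 0.046² + 0.015² + 0.031² + 0.038² + 0.015² + 0.779² + 0.076² = 0.002116 + 0.000225 + 0.000961 + 0.001444 + 0.000225 + 0.606841 + 0.005776 = 0.617588 (working shown to 6 dp, full precision carried).
So 1 − D = 0.382412, i.e. 0.3824 to 4 decimal places.

0.3824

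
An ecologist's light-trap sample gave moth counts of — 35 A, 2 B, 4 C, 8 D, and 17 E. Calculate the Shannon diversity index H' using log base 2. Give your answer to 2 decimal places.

Total N = 35+2+4+8+17 = 66, so the proportions are 0.5303, 0.0303, 0.0606, 0.1212, 0.2576 (working shown to 4 dp, full precision carried).
Each pᵢ log₂ pᵢ term: 0.5303×(-0.9151)=-0.4853, 0.0303×(-5.0444)=-0.1529, 0.0606×(-4.0444)=-0.2451, 0.1212×(-3.0444)=-0.3690, 0.2576×(-1.9569)=-0.5041.
Sum = -1.7563, so H' = 1.76.

1.76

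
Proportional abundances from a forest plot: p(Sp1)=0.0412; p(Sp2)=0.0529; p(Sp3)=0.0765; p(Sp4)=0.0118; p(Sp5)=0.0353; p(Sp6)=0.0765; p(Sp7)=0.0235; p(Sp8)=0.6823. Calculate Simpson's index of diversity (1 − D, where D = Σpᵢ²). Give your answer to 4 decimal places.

D = 0.0412² + 0.0529² + 0.0765² + 0.0118² + 0.0353² + 0.0765² + 0.0235² + 0.6823² = 0.001697 + 0.002798 + 0.005852 + 0.000139 + 0.001246 + 0.005852 + 0.000552 + 0.465533 = 0.483671 (working shown to 6 dp, full precision carried).
So 1 − D = 0.516329, i.e. 0.5163 to 4 decimal places.

0.5163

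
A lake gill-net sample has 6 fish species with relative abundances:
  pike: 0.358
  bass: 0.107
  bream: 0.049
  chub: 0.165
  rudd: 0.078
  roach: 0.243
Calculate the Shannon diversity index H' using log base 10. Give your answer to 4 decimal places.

Each pᵢ log₁₀ pᵢ term (working shown to 6 dp, full precision carried): 0.358×(-0.446117)=-0.159710, 0.107×(-0.970616)=-0.103856, 0.049×(-1.309804)=-0.064180, 0.165×(-0.782516)=-0.129115, 0.078×(-1.107905)=-0.086417, 0.243×(-0.614394)=-0.149298.
Sum = -0.692576, so H' = 0.6926.

0.6926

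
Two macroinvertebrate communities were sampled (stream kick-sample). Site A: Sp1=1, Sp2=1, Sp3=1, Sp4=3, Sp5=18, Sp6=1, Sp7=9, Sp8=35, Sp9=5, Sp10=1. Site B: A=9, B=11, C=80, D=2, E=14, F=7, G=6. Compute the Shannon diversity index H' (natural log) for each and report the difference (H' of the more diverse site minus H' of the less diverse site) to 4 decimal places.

0.2513

Site A: N=75, proportions 0.013333333, 0.013333333, 0.013333333, 0.04, 0.24, 0.013333333, 0.12, 0.466666667, 0.066666667, 0.013333333, giving H' = 1.549729161 (working shown to 9 dp, full precision carried).
Site B: N=129, proportions 0.069767442, 0.085271318, 0.620155039, 0.015503876, 0.108527132, 0.054263566, 0.046511628, giving H' = 1.298424615.
Difference = |1.549729161 − 1.298424615| = 0.251304546, i.e. 0.2513 to 4 decimal places.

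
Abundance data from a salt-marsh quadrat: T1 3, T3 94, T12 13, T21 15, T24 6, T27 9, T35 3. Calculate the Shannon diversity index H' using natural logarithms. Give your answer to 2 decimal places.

1.20

Total N = 3+94+13+15+6+9+3 = 143, so the proportions are 0.021, 0.6573, 0.0909, 0.1049, 0.042, 0.0629, 0.021 (working shown to 4 dp, full precision carried).
Each pᵢ ln pᵢ term: 0.021×(-3.8642)=-0.0811, 0.6573×(-0.4195)=-0.2758, 0.0909×(-2.3979)=-0.2180, 0.1049×(-2.2548)=-0.2365, 0.042×(-3.1711)=-0.1331, 0.0629×(-2.7656)=-0.1741, 0.021×(-3.8642)=-0.0811.
Sum = -1.1995, so H' = 1.20.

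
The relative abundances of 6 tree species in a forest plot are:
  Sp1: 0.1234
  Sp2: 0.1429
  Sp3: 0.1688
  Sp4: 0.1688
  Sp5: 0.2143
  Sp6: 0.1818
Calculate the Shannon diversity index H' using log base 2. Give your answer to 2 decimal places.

Each pᵢ log₂ pᵢ term (working shown to 4 dp, full precision carried): 0.1234×(-3.0186)=-0.3725, 0.1429×(-2.8069)=-0.4011, 0.1688×(-2.5666)=-0.4332, 0.1688×(-2.5666)=-0.4332, 0.2143×(-2.2223)=-0.4762, 0.1818×(-2.4596)=-0.4472.
Sum = -2.5635, so H' = 2.56.

2.56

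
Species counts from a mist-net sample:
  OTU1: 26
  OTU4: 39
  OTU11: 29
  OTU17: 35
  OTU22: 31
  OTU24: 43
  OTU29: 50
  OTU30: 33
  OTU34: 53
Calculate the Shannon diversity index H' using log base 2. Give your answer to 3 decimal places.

3.131

Total N = 26+39+29+35+31+43+50+33+53 = 339, so the proportions are 0.0767, 0.11504, 0.08555, 0.10324, 0.09145, 0.12684, 0.14749, 0.09735, 0.15634 (working shown to 5 dp, full precision carried).
Each pᵢ log₂ pᵢ term: 0.0767×(-3.70470)=-0.28414, 0.11504×(-3.11974)=-0.35891, 0.08555×(-3.54716)=-0.30344, 0.10324×(-3.27586)=-0.33822, 0.09145×(-3.45095)=-0.31557, 0.12684×(-2.97888)=-0.37785, 0.14749×(-2.76129)=-0.40727, 0.09735×(-3.36075)=-0.32715, 0.15634×(-2.67722)=-0.41856.
Sum = -3.13111, so H' = 3.131.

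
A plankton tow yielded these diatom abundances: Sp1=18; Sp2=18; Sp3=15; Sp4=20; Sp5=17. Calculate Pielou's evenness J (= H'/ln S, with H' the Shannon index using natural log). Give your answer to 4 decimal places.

0.9973

Total N = 18+18+15+20+17 = 88, so the proportions are 0.204545, 0.204545, 0.170455, 0.227273, 0.193182 (working shown to 6 dp, full precision carried).
H' = −Σ pᵢ ln pᵢ = −((-0.324606) + (-0.324606) + (-0.301583) + (-0.336728) + (-0.317615)) = 1.605139.
With S = 5 species, ln S = 1.609438, so J = 1.605139/1.609438 = 0.997329, i.e. 0.9973 to 4 decimal places.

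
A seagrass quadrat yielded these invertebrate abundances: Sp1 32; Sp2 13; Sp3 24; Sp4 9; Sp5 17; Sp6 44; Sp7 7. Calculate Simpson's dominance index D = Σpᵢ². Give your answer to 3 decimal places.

0.193

Total N = 32+13+24+9+17+44+7 = 146, so the proportions are 0.21918, 0.08904, 0.16438, 0.06164, 0.11644, 0.30137, 0.04795 (working shown to 5 dp, full precision carried).
D = 0.21918² + 0.08904² + 0.16438² + 0.06164² + 0.11644² + 0.30137² + 0.04795² = 0.04804 + 0.00793 + 0.02702 + 0.00380 + 0.01356 + 0.09082 + 0.00230 = 0.19347.
To 3 decimal places, D = 0.193.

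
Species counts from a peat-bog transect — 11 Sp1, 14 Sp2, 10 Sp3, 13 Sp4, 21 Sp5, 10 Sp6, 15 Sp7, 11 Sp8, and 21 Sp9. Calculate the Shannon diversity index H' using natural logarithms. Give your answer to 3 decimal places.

2.157

Total N = 11+14+10+13+21+10+15+11+21 = 126, so the proportions are 0.0873, 0.11111, 0.07937, 0.10317, 0.16667, 0.07937, 0.11905, 0.0873, 0.16667 (working shown to 5 dp, full precision carried).
Each pᵢ ln pᵢ term: 0.0873×(-2.43839)=-0.21288, 0.11111×(-2.19722)=-0.24414, 0.07937×(-2.53370)=-0.20109, 0.10317×(-2.27133)=-0.23434, 0.16667×(-1.79176)=-0.29863, 0.07937×(-2.53370)=-0.20109, 0.11905×(-2.12823)=-0.25336, 0.0873×(-2.43839)=-0.21288, 0.16667×(-1.79176)=-0.29863.
Sum = -2.15702, so H' = 2.157.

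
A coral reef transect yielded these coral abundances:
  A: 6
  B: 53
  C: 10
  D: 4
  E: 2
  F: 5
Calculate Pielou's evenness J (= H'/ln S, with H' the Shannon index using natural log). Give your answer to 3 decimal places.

Total N = 6+53+10+4+2+5 = 80, so the proportions are 0.075, 0.6625, 0.125, 0.05, 0.025, 0.0625 (working shown to 5 dp, full precision carried).
H' = −Σ pᵢ ln pᵢ = −((-0.19427) + (-0.27277) + (-0.25993) + (-0.14979) + (-0.09222) + (-0.17329)) = 1.14227.
With S = 6 species, ln S = 1.79176, so J = 1.14227/1.79176 = 0.63751, i.e. 0.638 to 3 decimal places.

0.638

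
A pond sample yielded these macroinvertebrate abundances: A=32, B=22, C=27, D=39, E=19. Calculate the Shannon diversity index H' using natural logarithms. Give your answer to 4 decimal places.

Total N = 32+22+27+39+19 = 139, so the proportions are 0.230216, 0.158273, 0.194245, 0.280576, 0.136691 (working shown to 6 dp, full precision carried).
Each pᵢ ln pᵢ term: 0.230216×(-1.468738)=-0.338127, 0.158273×(-1.843431)=-0.291766, 0.194245×(-1.638637)=-0.318296, 0.280576×(-1.270912)=-0.356587, 0.136691×(-1.990035)=-0.272019.
Sum = -1.576795, so H' = 1.5768.

1.5768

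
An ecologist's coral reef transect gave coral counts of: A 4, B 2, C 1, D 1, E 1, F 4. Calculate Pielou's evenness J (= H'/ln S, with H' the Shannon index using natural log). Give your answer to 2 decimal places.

0.90

Total N = 4+2+1+1+1+4 = 13, so the proportions are 0.3077, 0.1538, 0.0769, 0.0769, 0.0769, 0.3077 (working shown to 4 dp, full precision carried).
H' = −Σ pᵢ ln pᵢ = −((-0.3627) + (-0.2880) + (-0.1973) + (-0.1973) + (-0.1973) + (-0.3627)) = 1.6052.
With S = 6 species, ln S = 1.7918, so J = 1.6052/1.7918 = 0.8959, i.e. 0.90 to 2 decimal places.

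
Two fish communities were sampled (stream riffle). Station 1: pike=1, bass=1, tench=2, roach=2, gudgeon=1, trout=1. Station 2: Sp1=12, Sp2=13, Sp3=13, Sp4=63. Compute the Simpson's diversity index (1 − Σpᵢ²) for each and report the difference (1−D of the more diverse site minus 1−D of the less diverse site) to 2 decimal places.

Station 1: N=8, proportions 0.125, 0.125, 0.25, 0.25, 0.125, 0.125, giving 1−D = 0.8125 (working shown to 4 dp, full precision carried).
Station 2: N=101, proportions 0.1188, 0.1287, 0.1287, 0.6238, giving 1−D = 0.5637.
Difference = |0.8125 − 0.5637| = 0.2488, i.e. 0.25 to 2 decimal places.

0.25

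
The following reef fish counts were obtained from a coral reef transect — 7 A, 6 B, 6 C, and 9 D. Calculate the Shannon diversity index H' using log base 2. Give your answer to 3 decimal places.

1.979

Total N = 7+6+6+9 = 28, so the proportions are 0.25, 0.21429, 0.21429, 0.32143 (working shown to 5 dp, full precision carried).
Each pᵢ log₂ pᵢ term: 0.25×(-2.00000)=-0.50000, 0.21429×(-2.22239)=-0.47623, 0.21429×(-2.22239)=-0.47623, 0.32143×(-1.63743)=-0.52632.
Sum = -1.97877, so H' = 1.979.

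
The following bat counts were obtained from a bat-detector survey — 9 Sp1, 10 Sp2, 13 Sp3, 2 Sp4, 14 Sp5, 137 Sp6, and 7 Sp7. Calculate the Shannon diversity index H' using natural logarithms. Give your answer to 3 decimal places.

Total N = 9+10+13+2+14+137+7 = 192, so the proportions are 0.04688, 0.05208, 0.06771, 0.01042, 0.07292, 0.71354, 0.03646 (working shown to 5 dp, full precision carried).
Each pᵢ ln pᵢ term: 0.04688×(-3.06027)=-0.14345, 0.05208×(-2.95491)=-0.15390, 0.06771×(-2.69255)=-0.18231, 0.01042×(-4.56435)=-0.04755, 0.07292×(-2.61844)=-0.19093, 0.71354×(-0.33751)=-0.24083, 0.03646×(-3.31159)=-0.12073.
Sum = -1.07970, so H' = 1.080.

1.080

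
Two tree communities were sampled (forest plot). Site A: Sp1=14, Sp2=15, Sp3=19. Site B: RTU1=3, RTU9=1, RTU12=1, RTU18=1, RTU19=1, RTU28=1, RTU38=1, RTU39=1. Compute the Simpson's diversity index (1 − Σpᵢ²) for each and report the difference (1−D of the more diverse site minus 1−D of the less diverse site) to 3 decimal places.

0.179

Site A: N=48, proportions 0.29167, 0.3125, 0.39583, giving 1−D = 0.66059 (working shown to 5 dp, full precision carried).
Site B: N=10, proportions 0.3, 0.1, 0.1, 0.1, 0.1, 0.1, 0.1, 0.1, giving 1−D = 0.84000.
Difference = |0.66059 − 0.84000| = 0.17941, i.e. 0.179 to 3 decimal places.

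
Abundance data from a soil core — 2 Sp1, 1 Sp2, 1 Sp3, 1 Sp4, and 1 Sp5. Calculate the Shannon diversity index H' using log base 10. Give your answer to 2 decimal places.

Total N = 2+1+1+1+1 = 6, so the proportions are 0.3333, 0.1667, 0.1667, 0.1667, 0.1667 (working shown to 4 dp, full precision carried).
Each pᵢ log₁₀ pᵢ term: 0.3333×(-0.4771)=-0.1590, 0.1667×(-0.7782)=-0.1297, 0.1667×(-0.7782)=-0.1297, 0.1667×(-0.7782)=-0.1297, 0.1667×(-0.7782)=-0.1297.
Sum = -0.6778, so H' = 0.68.

0.68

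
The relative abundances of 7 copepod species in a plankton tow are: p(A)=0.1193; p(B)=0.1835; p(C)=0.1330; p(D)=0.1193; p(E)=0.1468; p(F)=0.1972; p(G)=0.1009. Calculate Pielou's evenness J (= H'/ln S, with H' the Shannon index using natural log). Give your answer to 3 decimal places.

H' = −Σ pᵢ ln pᵢ = −((-0.25365) + (-0.31113) + (-0.26832) + (-0.25365) + (-0.28166) + (-0.32016) + (-0.23143)) = 1.91999 (working shown to 5 dp, full precision carried).
With S = 7 species, ln S = 1.94591, so J = 1.91999/1.94591 = 0.98668, i.e. 0.987 to 3 decimal places.

0.987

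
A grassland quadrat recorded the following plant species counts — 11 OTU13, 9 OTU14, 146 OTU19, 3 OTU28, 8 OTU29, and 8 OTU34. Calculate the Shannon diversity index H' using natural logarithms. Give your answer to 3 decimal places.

0.840

Total N = 11+9+146+3+8+8 = 185, so the proportions are 0.05946, 0.04865, 0.78919, 0.01622, 0.04324, 0.04324 (working shown to 5 dp, full precision carried).
Each pᵢ ln pᵢ term: 0.05946×(-2.82246)=-0.16782, 0.04865×(-3.02313)=-0.14707, 0.78919×(-0.23675)=-0.18684, 0.01622×(-4.12174)=-0.06684, 0.04324×(-3.14091)=-0.13582, 0.04324×(-3.14091)=-0.13582.
Sum = -0.84022, so H' = 0.840.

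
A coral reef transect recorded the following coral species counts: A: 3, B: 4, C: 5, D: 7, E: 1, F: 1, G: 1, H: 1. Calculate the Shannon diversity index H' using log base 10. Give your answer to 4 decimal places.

0.7856

Total N = 3+4+5+7+1+1+1+1 = 23, so the proportions are 0.130435, 0.173913, 0.217391, 0.304348, 0.043478, 0.043478, 0.043478, 0.043478 (working shown to 6 dp, full precision carried).
Each pᵢ log₁₀ pᵢ term: 0.130435×(-0.884607)=-0.115383, 0.173913×(-0.759668)=-0.132116, 0.217391×(-0.662758)=-0.144078, 0.304348×(-0.516630)=-0.157235, 0.043478×(-1.361728)=-0.059206, 0.043478×(-1.361728)=-0.059206, 0.043478×(-1.361728)=-0.059206, 0.043478×(-1.361728)=-0.059206.
Sum = -0.785635, so H' = 0.7856.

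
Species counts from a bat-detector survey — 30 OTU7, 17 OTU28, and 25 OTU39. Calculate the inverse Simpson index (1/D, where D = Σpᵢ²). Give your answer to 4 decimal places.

2.8578

Total N = 30+17+25 = 72, so the proportions are 0.4166667, 0.2361111, 0.3472222 (working shown to 7 dp, full precision carried).
D = 0.4166667² + 0.2361111² + 0.3472222² = 0.1736111 + 0.0557485 + 0.1205633 = 0.3499228.
So 1/D = 2.857773, i.e. 2.8578 to 4 decimal places.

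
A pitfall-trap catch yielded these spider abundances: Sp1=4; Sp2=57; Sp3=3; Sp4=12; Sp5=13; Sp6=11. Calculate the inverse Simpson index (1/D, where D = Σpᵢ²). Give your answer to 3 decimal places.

2.697

Total N = 4+57+3+12+13+11 = 100, so the proportions are 0.04, 0.57, 0.03, 0.12, 0.13, 0.11 (working shown to 6 dp, full precision carried).
D = 0.04² + 0.57² + 0.03² + 0.12² + 0.13² + 0.11² = 0.001600 + 0.324900 + 0.000900 + 0.014400 + 0.016900 + 0.012100 = 0.370800.
So 1/D = 2.69687, i.e. 2.697 to 3 decimal places.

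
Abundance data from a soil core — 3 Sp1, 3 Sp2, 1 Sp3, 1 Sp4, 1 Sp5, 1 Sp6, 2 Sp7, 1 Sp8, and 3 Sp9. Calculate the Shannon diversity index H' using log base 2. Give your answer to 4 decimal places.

2.9835

Total N = 3+3+1+1+1+1+2+1+3 = 16, so the proportions are 0.1875, 0.1875, 0.0625, 0.0625, 0.0625, 0.0625, 0.125, 0.0625, 0.1875 (working shown to 6 dp, full precision carried).
Each pᵢ log₂ pᵢ term: 0.1875×(-2.415037)=-0.452820, 0.1875×(-2.415037)=-0.452820, 0.0625×(-4.000000)=-0.250000, 0.0625×(-4.000000)=-0.250000, 0.0625×(-4.000000)=-0.250000, 0.0625×(-4.000000)=-0.250000, 0.125×(-3.000000)=-0.375000, 0.0625×(-4.000000)=-0.250000, 0.1875×(-2.415037)=-0.452820.
Sum = -2.983459, so H' = 2.9835.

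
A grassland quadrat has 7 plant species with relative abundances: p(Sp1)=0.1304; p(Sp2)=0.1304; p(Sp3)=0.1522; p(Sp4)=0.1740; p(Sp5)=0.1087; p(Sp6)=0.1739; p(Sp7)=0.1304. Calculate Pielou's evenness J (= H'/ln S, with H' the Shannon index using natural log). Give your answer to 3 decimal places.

H' = −Σ pᵢ ln pᵢ = −((-0.26564) + (-0.26564) + (-0.28653) + (-0.30427) + (-0.24122) + (-0.30420) + (-0.26564)) = 1.93315 (working shown to 5 dp, full precision carried).
With S = 7 species, ln S = 1.94591, so J = 1.93315/1.94591 = 0.99344, i.e. 0.993 to 3 decimal places.

0.993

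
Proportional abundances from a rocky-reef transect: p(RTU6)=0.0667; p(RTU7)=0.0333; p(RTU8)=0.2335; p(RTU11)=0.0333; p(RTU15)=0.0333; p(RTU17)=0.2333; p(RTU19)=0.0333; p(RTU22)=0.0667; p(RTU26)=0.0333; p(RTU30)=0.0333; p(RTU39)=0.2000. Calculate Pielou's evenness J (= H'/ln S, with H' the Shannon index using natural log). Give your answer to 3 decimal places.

H' = −Σ pᵢ ln pᵢ = −((-0.18059) + (-0.11329) + (-0.33964) + (-0.11329) + (-0.11329) + (-0.33955) + (-0.11329) + (-0.18059) + (-0.11329) + (-0.11329) + (-0.32189)) = 2.04203 (working shown to 5 dp, full precision carried).
With S = 11 species, ln S = 2.39790, so J = 2.04203/2.39790 = 0.85159, i.e. 0.852 to 3 decimal places.

0.852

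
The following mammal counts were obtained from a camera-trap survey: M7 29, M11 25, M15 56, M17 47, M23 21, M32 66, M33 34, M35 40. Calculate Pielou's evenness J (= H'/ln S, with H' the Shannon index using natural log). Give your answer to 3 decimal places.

Total N = 29+25+56+47+21+66+34+40 = 318, so the proportions are 0.09119, 0.07862, 0.1761, 0.1478, 0.06604, 0.20755, 0.10692, 0.12579 (working shown to 5 dp, full precision carried).
H' = −Σ pᵢ ln pᵢ = −((-0.21839) + (-0.19994) + (-0.30583) + (-0.28258) + (-0.17946) + (-0.32635) + (-0.23904) + (-0.26078)) = 2.01235.
With S = 8 species, ln S = 2.07944, so J = 2.01235/2.07944 = 0.96774, i.e. 0.968 to 3 decimal places.

0.968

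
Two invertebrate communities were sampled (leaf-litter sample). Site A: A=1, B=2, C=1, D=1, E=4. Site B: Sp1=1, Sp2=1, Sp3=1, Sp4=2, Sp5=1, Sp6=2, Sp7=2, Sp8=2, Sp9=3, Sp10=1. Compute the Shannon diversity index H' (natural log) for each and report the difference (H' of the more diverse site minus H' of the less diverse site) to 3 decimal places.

0.793

Site A: N=9, proportions 0.111111, 0.222222, 0.111111, 0.111111, 0.444444, giving H' = 1.427061 (working shown to 6 dp, full precision carried).
Site B: N=16, proportions 0.0625, 0.0625, 0.0625, 0.125, 0.0625, 0.125, 0.125, 0.125, 0.1875, 0.0625, giving H' = 2.220025.
Difference = |1.427061 − 2.220025| = 0.792964, i.e. 0.793 to 3 decimal places.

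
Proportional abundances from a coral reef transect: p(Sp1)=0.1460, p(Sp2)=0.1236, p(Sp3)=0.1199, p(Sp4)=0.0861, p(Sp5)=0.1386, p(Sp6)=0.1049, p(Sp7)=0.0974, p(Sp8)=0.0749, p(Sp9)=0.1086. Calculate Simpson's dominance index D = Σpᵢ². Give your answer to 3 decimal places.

0.115

D = 0.146² + 0.1236² + 0.1199² + 0.0861² + 0.1386² + 0.1049² + 0.0974² + 0.0749² + 0.1086² = 0.02132 + 0.01528 + 0.01438 + 0.00741 + 0.01921 + 0.01100 + 0.00949 + 0.00561 + 0.01179 = 0.11549 (working shown to 5 dp, full precision carried).
To 3 decimal places, D = 0.115.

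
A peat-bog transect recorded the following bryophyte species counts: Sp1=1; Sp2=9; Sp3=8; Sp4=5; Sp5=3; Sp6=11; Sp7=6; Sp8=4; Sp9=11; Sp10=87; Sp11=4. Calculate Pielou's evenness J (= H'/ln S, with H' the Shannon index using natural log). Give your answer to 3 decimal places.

Total N = 1+9+8+5+3+11+6+4+11+87+4 = 149, so the proportions are 0.00671, 0.0604, 0.05369, 0.03356, 0.02013, 0.07383, 0.04027, 0.02685, 0.07383, 0.58389, 0.02685 (working shown to 5 dp, full precision carried).
H' = −Σ pᵢ ln pᵢ = −((-0.03358) + (-0.16953) + (-0.15702) + (-0.11391) + (-0.07863) + (-0.19239) + (-0.12935) + (-0.09712) + (-0.19239) + (-0.31416) + (-0.09712)) = 1.57521.
With S = 11 species, ln S = 2.39790, so J = 1.57521/2.39790 = 0.65691, i.e. 0.657 to 3 decimal places.

0.657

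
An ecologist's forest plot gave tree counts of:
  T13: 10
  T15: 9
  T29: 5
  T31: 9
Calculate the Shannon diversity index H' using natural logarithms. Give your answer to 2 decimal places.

1.36

Total N = 10+9+5+9 = 33, so the proportions are 0.303, 0.2727, 0.1515, 0.2727 (working shown to 4 dp, full precision carried).
Each pᵢ ln pᵢ term: 0.303×(-1.1939)=-0.3618, 0.2727×(-1.2993)=-0.3543, 0.1515×(-1.8871)=-0.2859, 0.2727×(-1.2993)=-0.3543.
Sum = -1.3564, so H' = 1.36.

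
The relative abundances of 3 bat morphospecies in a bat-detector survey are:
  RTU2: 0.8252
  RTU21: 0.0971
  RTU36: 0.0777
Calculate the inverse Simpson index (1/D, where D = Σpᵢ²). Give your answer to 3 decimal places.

D = 0.8252² + 0.0971² + 0.0777² = 0.680955 + 0.009428 + 0.006037 = 0.696421 (working shown to 6 dp, full precision carried).
So 1/D = 1.43591, i.e. 1.436 to 3 decimal places.

1.436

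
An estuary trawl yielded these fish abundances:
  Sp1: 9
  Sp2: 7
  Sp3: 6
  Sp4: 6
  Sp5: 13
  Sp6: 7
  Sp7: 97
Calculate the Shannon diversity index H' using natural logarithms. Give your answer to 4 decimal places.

Total N = 9+7+6+6+13+7+97 = 145, so the proportions are 0.062069, 0.048276, 0.041379, 0.041379, 0.089655, 0.048276, 0.668966 (working shown to 6 dp, full precision carried).
Each pᵢ ln pᵢ term: 0.062069×(-2.779509)=-0.172521, 0.048276×(-3.030824)=-0.146316, 0.041379×(-3.184974)=-0.131792, 0.041379×(-3.184974)=-0.131792, 0.089655×(-2.411784)=-0.216229, 0.048276×(-3.030824)=-0.146316, 0.668966×(-0.402023)=-0.268939.
Sum = -1.213905, so H' = 1.2139.

1.2139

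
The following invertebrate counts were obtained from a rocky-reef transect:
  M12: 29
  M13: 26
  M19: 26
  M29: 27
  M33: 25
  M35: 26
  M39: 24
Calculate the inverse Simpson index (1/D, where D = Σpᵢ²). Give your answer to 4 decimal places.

6.9783

Total N = 29+26+26+27+25+26+24 = 183, so the proportions are 0.15846995, 0.1420765, 0.1420765, 0.14754098, 0.13661202, 0.1420765, 0.13114754 (working shown to 8 dp, full precision carried).
D = 0.15846995² + 0.1420765² + 0.1420765² + 0.14754098² + 0.13661202² + 0.1420765² + 0.13114754² = 0.02511272 + 0.02018573 + 0.02018573 + 0.02176834 + 0.01866284 + 0.02018573 + 0.01719968 = 0.14330079.
So 1/D = 6.978329, i.e. 6.9783 to 4 decimal places.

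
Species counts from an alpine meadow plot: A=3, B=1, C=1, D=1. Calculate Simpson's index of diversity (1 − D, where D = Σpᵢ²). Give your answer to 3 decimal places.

Total N = 3+1+1+1 = 6, so the proportions are 0.5, 0.16667, 0.16667, 0.16667 (working shown to 5 dp, full precision carried).
D = 0.5² + 0.16667² + 0.16667² + 0.16667² = 0.25000 + 0.02778 + 0.02778 + 0.02778 = 0.33333.
So 1 − D = 0.66667, i.e. 0.667 to 3 decimal places.

0.667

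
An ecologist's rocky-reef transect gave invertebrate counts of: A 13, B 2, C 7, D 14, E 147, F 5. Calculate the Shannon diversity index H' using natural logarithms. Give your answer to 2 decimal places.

0.84

Total N = 13+2+7+14+147+5 = 188, so the proportions are 0.0691, 0.0106, 0.0372, 0.0745, 0.7819, 0.0266 (working shown to 4 dp, full precision carried).
Each pᵢ ln pᵢ term: 0.0691×(-2.6715)=-0.1847, 0.0106×(-4.5433)=-0.0483, 0.0372×(-3.2905)=-0.1225, 0.0745×(-2.5974)=-0.1934, 0.7819×(-0.2460)=-0.1924, 0.0266×(-3.6270)=-0.0965.
Sum = -0.8378, so H' = 0.84.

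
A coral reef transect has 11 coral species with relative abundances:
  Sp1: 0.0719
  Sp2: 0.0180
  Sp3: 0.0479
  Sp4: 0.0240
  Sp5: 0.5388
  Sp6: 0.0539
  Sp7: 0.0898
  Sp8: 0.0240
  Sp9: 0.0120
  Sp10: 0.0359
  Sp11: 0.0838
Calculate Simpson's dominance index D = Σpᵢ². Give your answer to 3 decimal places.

D = 0.0719² + 0.018² + 0.0479² + 0.024² + 0.5388² + 0.0539² + 0.0898² + 0.024² + 0.012² + 0.0359² + 0.0838² = 0.00517 + 0.00032 + 0.00229 + 0.00058 + 0.29031 + 0.00291 + 0.00806 + 0.00058 + 0.00014 + 0.00129 + 0.00702 = 0.31867 (working shown to 5 dp, full precision carried).
To 3 decimal places, D = 0.319.

0.319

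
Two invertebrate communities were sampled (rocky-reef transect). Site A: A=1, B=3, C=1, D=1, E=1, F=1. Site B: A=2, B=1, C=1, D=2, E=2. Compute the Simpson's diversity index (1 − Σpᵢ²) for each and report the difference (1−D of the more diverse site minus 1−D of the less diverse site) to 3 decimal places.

0.000

Site A: N=8, proportions 0.125, 0.375, 0.125, 0.125, 0.125, 0.125, giving 1−D = 0.78125 (working shown to 5 dp, full precision carried).
Site B: N=8, proportions 0.25, 0.125, 0.125, 0.25, 0.25, giving 1−D = 0.78125.
Difference = |0.78125 − 0.78125| = 0.00000, i.e. 0.000 to 3 decimal places.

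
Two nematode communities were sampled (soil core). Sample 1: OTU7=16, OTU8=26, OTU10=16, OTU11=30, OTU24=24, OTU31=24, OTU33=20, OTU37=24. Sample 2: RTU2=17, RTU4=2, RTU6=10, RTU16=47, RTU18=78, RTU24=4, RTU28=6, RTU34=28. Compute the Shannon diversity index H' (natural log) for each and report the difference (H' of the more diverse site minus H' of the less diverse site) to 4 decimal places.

Sample 1: N=180, proportions 0.088889, 0.144444, 0.088889, 0.166667, 0.133333, 0.133333, 0.111111, 0.133333, giving H' = 2.058491 (working shown to 6 dp, full precision carried).
Sample 2: N=192, proportions 0.088542, 0.010417, 0.052083, 0.244792, 0.40625, 0.020833, 0.03125, 0.145833, giving H' = 1.596274.
Difference = |2.058491 − 1.596274| = 0.462217, i.e. 0.4622 to 4 decimal places.

0.4622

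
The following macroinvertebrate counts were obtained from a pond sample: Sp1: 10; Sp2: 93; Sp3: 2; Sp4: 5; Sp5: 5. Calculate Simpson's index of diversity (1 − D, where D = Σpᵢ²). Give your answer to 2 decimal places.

Total N = 10+93+2+5+5 = 115, so the proportions are 0.087, 0.8087, 0.0174, 0.0435, 0.0435 (working shown to 4 dp, full precision carried).
D = 0.087² + 0.8087² + 0.0174² + 0.0435² + 0.0435² = 0.0076 + 0.6540 + 0.0003 + 0.0019 + 0.0019 = 0.6656.
So 1 − D = 0.3344, i.e. 0.33 to 2 decimal places.

0.33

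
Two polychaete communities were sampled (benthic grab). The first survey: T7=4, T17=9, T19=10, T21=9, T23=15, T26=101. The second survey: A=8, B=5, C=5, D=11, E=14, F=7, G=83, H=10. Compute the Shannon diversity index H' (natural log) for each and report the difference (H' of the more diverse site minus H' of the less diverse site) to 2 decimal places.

The first survey: N=148, proportions 0.027, 0.0608, 0.0676, 0.0608, 0.1014, 0.6824, giving H' = 1.1130 (working shown to 4 dp, full precision carried).
The second survey: N=143, proportions 0.0559, 0.035, 0.035, 0.0769, 0.0979, 0.049, 0.5804, 0.0699, giving H' = 1.4701.
Difference = |1.1130 − 1.4701| = 0.3571, i.e. 0.36 to 2 decimal places.

0.36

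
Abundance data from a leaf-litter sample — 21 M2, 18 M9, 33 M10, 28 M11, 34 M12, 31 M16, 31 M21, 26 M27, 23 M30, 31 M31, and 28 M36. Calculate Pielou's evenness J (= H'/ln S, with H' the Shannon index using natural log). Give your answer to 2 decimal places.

0.99

Total N = 21+18+33+28+34+31+31+26+23+31+28 = 304, so the proportions are 0.0691, 0.0592, 0.1086, 0.0921, 0.1118, 0.102, 0.102, 0.0855, 0.0757, 0.102, 0.0921 (working shown to 4 dp, full precision carried).
H' = −Σ pᵢ ln pᵢ = −((-0.1846) + (-0.1674) + (-0.2410) + (-0.2197) + (-0.2450) + (-0.2328) + (-0.2328) + (-0.2103) + (-0.1953) + (-0.2328) + (-0.2197)) = 2.3814.
With S = 11 species, ln S = 2.3979, so J = 2.3814/2.3979 = 0.9931, i.e. 0.99 to 2 decimal places.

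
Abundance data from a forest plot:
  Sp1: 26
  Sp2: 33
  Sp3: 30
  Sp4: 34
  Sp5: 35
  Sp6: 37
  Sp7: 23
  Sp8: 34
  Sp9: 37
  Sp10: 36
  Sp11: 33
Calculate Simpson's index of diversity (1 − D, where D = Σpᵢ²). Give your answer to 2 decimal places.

Total N = 26+33+30+34+35+37+23+34+37+36+33 = 358, so the proportions are 0.0726, 0.0922, 0.0838, 0.095, 0.0978, 0.1034, 0.0642, 0.095, 0.1034, 0.1006, 0.0922 (working shown to 4 dp, full precision carried).
D = 0.0726² + 0.0922² + 0.0838² + 0.095² + 0.0978² + 0.1034² + 0.0642² + 0.095² + 0.1034² + 0.1006² + 0.0922² = 0.0053 + 0.0085 + 0.0070 + 0.0090 + 0.0096 + 0.0107 + 0.0041 + 0.0090 + 0.0107 + 0.0101 + 0.0085 = 0.0925.
So 1 − D = 0.9075, i.e. 0.91 to 2 decimal places.

0.91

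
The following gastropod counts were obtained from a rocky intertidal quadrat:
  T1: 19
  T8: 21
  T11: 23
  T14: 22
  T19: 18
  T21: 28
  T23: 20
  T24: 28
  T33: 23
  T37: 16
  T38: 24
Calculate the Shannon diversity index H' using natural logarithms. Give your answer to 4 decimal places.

Total N = 19+21+23+22+18+28+20+28+23+16+24 = 242, so the proportions are 0.078512, 0.086777, 0.095041, 0.090909, 0.07438, 0.115702, 0.082645, 0.115702, 0.095041, 0.066116, 0.099174 (working shown to 6 dp, full precision carried).
Each pᵢ ln pᵢ term: 0.078512×(-2.544499)=-0.199775, 0.086777×(-2.444415)=-0.212119, 0.095041×(-2.353444)=-0.223674, 0.090909×(-2.397895)=-0.217990, 0.07438×(-2.598566)=-0.193282, 0.115702×(-2.156733)=-0.249539, 0.082645×(-2.493205)=-0.206050, 0.115702×(-2.156733)=-0.249539, 0.095041×(-2.353444)=-0.223674, 0.066116×(-2.716349)=-0.179593, 0.099174×(-2.310884)=-0.229179.
Sum = -2.384415, so H' = 2.3844.

2.3844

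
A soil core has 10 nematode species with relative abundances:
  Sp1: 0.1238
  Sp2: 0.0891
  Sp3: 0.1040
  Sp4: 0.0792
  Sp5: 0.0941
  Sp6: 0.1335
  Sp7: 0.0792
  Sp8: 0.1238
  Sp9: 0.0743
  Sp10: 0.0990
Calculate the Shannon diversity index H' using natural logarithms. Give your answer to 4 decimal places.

2.2831

Each pᵢ ln pᵢ term (working shown to 6 dp, full precision carried): 0.1238×(-2.089088)=-0.258629, 0.0891×(-2.417996)=-0.215443, 0.104×(-2.263364)=-0.235390, 0.0792×(-2.535779)=-0.200834, 0.0941×(-2.363397)=-0.222396, 0.1335×(-2.013654)=-0.268823, 0.0792×(-2.535779)=-0.200834, 0.1238×(-2.089088)=-0.258629, 0.0743×(-2.599644)=-0.193154, 0.099×(-2.312635)=-0.228951.
Sum = -2.283082, so H' = 2.2831.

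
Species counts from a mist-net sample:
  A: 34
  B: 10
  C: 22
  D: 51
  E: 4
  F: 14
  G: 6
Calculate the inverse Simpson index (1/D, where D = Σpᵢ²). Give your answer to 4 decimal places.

4.3323

Total N = 34+10+22+51+4+14+6 = 141, so the proportions are 0.24113475, 0.07092199, 0.15602837, 0.36170213, 0.02836879, 0.09929078, 0.04255319 (working shown to 8 dp, full precision carried).
D = 0.24113475² + 0.07092199² + 0.15602837² + 0.36170213² + 0.02836879² + 0.09929078² + 0.04255319² = 0.05814597 + 0.00502993 + 0.02434485 + 0.13082843 + 0.00080479 + 0.00985866 + 0.00181077 = 0.23082340.
So 1/D = 4.332316, i.e. 4.3323 to 4 decimal places.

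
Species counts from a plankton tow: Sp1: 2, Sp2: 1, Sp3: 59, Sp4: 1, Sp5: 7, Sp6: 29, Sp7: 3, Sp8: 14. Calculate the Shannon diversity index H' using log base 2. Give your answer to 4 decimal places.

1.9643

Total N = 2+1+59+1+7+29+3+14 = 116, so the proportions are 0.017241, 0.008621, 0.508621, 0.008621, 0.060345, 0.25, 0.025862, 0.12069 (working shown to 6 dp, full precision carried).
Each pᵢ log₂ pᵢ term: 0.017241×(-5.857981)=-0.101000, 0.008621×(-6.857981)=-0.059121, 0.508621×(-0.975338)=-0.496077, 0.008621×(-6.857981)=-0.059121, 0.060345×(-4.050626)=-0.244434, 0.25×(-2.000000)=-0.500000, 0.025862×(-5.273018)=-0.136371, 0.12069×(-3.050626)=-0.368179.
Sum = -1.964302, so H' = 1.9643.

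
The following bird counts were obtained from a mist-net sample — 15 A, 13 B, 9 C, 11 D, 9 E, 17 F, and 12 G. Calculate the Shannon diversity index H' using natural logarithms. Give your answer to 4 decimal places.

1.9209

Total N = 15+13+9+11+9+17+12 = 86, so the proportions are 0.174419, 0.151163, 0.104651, 0.127907, 0.104651, 0.197674, 0.139535 (working shown to 6 dp, full precision carried).
Each pᵢ ln pᵢ term: 0.174419×(-1.746297)=-0.304587, 0.151163×(-1.889398)=-0.285607, 0.104651×(-2.257123)=-0.236211, 0.127907×(-2.056452)=-0.263035, 0.104651×(-2.257123)=-0.236211, 0.197674×(-1.621134)=-0.320457, 0.139535×(-1.969441)=-0.274806.
Sum = -1.920911, so H' = 1.9209.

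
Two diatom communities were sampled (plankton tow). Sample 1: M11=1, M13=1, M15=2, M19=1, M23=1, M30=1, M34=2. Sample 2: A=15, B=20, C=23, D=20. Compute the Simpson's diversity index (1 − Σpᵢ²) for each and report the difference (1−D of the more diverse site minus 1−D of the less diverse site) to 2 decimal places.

0.09

Sample 1: N=9, proportions 0.1111, 0.1111, 0.2222, 0.1111, 0.1111, 0.1111, 0.2222, giving 1−D = 0.8395 (working shown to 4 dp, full precision carried).
Sample 2: N=78, proportions 0.1923, 0.2564, 0.2949, 0.2564, giving 1−D = 0.7446.
Difference = |0.8395 − 0.7446| = 0.0949, i.e. 0.09 to 2 decimal places.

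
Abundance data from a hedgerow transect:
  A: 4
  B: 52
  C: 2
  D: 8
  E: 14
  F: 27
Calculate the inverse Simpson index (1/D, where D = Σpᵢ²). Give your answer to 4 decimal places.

Total N = 4+52+2+8+14+27 = 107, so the proportions are 0.0373832, 0.4859813, 0.0186916, 0.0747664, 0.1308411, 0.2523364 (working shown to 7 dp, full precision carried).
D = 0.0373832² + 0.4859813² + 0.0186916² + 0.0747664² + 0.1308411² + 0.2523364² = 0.0013975 + 0.2361778 + 0.0003494 + 0.0055900 + 0.0171194 + 0.0636737 = 0.3243078.
So 1/D = 3.083490, i.e. 3.0835 to 4 decimal places.

3.0835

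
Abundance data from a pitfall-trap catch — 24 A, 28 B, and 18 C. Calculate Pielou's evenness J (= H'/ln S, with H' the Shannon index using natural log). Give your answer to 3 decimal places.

0.986

Total N = 24+28+18 = 70, so the proportions are 0.34286, 0.4, 0.25714 (working shown to 5 dp, full precision carried).
H' = −Σ pᵢ ln pᵢ = −((-0.36701) + (-0.36652) + (-0.34923)) = 1.08276.
With S = 3 species, ln S = 1.09861, so J = 1.08276/1.09861 = 0.98557, i.e. 0.986 to 3 decimal places.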